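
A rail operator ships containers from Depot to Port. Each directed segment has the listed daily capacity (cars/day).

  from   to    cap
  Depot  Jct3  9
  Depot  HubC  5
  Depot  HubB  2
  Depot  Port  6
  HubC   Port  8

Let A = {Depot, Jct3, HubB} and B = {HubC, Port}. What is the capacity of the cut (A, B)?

11

Edges leaving {Depot, Jct3, HubB}: Depot→HubC (5), Depot→Port (6).
Cut capacity = 5 + 6 = 11.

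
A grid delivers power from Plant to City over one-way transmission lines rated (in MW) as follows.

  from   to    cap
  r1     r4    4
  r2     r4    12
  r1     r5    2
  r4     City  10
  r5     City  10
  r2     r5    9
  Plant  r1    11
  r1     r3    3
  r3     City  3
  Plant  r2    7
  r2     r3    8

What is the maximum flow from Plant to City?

Augment Plant→r1→r3→City: bottleneck 3, flow now 3.
Augment Plant→r1→r4→City: bottleneck 4, flow now 7.
Augment Plant→r1→r5→City: bottleneck 2, flow now 9.
Augment Plant→r2→r4→City: bottleneck 6, flow now 15.
Augment Plant→r2→r5→City: bottleneck 1, flow now 16.
No augmenting path remains; maximum flow = 16.
In the residual graph, reachable from Plant: {Plant, r1}.
Min-cut edges: Plant→r2 (7), r1→r3 (3), r1→r4 (4), r1→r5 (2); capacity 7 + 3 + 4 + 2 = 16.
This cut is saturated, so no flow can exceed 16.

16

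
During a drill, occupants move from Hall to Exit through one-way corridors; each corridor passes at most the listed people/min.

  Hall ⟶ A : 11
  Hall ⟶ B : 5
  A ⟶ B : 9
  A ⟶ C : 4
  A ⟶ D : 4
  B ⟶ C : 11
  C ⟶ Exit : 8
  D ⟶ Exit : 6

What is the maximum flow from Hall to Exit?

12

Augment Hall→A→C→Exit: bottleneck 4, flow now 4.
Augment Hall→A→D→Exit: bottleneck 4, flow now 8.
Augment Hall→B→C→Exit: bottleneck 4, flow now 12.
No augmenting path remains; maximum flow = 12.
In the residual graph, reachable from Hall: {Hall, A, B, C}.
Min-cut edges: A→D (4), C→Exit (8); capacity 4 + 8 = 12.
This cut is saturated, so no flow can exceed 12.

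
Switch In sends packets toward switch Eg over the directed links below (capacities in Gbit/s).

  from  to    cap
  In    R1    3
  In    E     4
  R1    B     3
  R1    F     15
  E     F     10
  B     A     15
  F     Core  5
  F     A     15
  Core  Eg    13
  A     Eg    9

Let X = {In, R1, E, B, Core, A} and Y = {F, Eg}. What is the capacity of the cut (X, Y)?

47

Edges leaving {In, R1, E, B, Core, A}: R1→F (15), E→F (10), Core→Eg (13), A→Eg (9).
Cut capacity = 15 + 10 + 13 + 9 = 47.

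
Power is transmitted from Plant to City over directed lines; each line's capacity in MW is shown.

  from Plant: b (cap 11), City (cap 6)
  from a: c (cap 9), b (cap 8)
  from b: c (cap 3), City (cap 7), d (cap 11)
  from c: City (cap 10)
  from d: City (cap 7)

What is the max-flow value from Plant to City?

17

Augment Plant→City: bottleneck 6, flow now 6.
Augment Plant→b→City: bottleneck 7, flow now 13.
Augment Plant→b→c→City: bottleneck 3, flow now 16.
Augment Plant→b→d→City: bottleneck 1, flow now 17.
No augmenting path remains; maximum flow = 17.
In the residual graph, reachable from Plant: {Plant}.
Min-cut edges: Plant→b (11), Plant→City (6); capacity 11 + 6 = 17.
This cut is saturated, so no flow can exceed 17.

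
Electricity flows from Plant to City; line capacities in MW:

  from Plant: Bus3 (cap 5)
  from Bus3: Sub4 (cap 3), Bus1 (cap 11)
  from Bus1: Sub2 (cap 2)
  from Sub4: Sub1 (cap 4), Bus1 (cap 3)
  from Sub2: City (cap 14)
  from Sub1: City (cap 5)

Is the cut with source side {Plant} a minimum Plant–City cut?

Yes — it is a minimum cut (capacity 5).

Given cut capacity: 5 = 5.
Augment Plant→Bus3→Bus1→Sub2→City: bottleneck 2, flow now 2.
Augment Plant→Bus3→Sub4→Sub1→City: bottleneck 3, flow now 5.
No augmenting path remains; maximum flow = 5.
Cut capacity 5 equals the max flow, so it is a minimum cut.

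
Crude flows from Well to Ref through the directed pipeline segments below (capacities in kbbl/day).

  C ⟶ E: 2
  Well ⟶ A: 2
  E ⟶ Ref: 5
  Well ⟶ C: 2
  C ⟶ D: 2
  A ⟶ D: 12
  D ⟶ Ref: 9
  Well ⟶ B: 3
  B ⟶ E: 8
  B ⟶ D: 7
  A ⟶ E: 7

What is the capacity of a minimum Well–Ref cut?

Augment Well→A→D→Ref: bottleneck 2, flow now 2.
Augment Well→B→D→Ref: bottleneck 3, flow now 5.
Augment Well→C→D→Ref: bottleneck 2, flow now 7.
No augmenting path remains; maximum flow = 7.
By max-flow min-cut, the minimum cut capacity equals the max flow.
In the residual graph, reachable from Well: {Well}.
Min-cut edges: Well→A (2), Well→B (3), Well→C (2); capacity 2 + 3 + 2 = 7.

7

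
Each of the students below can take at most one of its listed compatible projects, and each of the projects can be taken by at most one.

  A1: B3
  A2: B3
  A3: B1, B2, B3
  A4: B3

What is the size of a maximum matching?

2

Unit-capacity flow: source→left, listed edges, right→sink; max matching = max flow.
Augmenting path A1→B3 (+1); matched 1.
Augmenting path A3→B1 (+1); matched 2.
No augmenting path remains; maximum matching = 2.
König certificate: {A3, B3} is a vertex cover of size 2 (every listed pair touches it), so no matching can be larger.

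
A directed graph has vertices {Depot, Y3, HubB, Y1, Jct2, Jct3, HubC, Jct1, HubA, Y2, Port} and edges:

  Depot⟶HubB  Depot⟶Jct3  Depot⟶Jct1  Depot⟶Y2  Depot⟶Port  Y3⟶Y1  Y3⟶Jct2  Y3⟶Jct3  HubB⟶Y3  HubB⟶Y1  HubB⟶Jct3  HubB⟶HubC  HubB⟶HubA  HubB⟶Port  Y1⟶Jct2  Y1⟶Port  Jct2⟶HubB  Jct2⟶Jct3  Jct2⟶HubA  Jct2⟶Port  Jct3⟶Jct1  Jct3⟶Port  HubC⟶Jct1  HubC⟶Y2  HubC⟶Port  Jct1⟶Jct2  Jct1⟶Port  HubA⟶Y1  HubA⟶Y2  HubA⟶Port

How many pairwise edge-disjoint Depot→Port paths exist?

Assign every edge capacity 1; by Menger, the answer equals the max flow.
Path Depot→Port (+1); total 1.
Path Depot→HubB→Port (+1); total 2.
Path Depot→Jct3→Port (+1); total 3.
Path Depot→Jct1→Port (+1); total 4.
No residual Depot→Port path; max flow = 4.
Certifying cut of size 4: {Depot→HubB, Depot→Jct1, Depot→Jct3, Depot→Port}.

4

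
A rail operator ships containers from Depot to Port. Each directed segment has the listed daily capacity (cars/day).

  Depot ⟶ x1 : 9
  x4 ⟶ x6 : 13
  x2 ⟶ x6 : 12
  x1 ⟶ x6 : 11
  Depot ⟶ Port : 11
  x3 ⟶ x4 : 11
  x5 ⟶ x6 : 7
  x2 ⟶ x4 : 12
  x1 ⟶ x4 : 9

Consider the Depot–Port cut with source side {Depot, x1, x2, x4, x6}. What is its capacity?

11

Edges leaving {Depot, x1, x2, x4, x6}: Depot→Port (11).
Cut capacity = 11 = 11.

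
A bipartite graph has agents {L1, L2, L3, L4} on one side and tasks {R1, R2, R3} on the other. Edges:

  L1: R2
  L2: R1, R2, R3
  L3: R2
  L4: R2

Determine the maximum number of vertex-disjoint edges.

Unit-capacity flow: source→left, listed edges, right→sink; max matching = max flow.
Augmenting path L1→R2 (+1); matched 1.
Augmenting path L2→R1 (+1); matched 2.
No augmenting path remains; maximum matching = 2.
König certificate: {L2, R2} is a vertex cover of size 2 (every listed pair touches it), so no matching can be larger.

2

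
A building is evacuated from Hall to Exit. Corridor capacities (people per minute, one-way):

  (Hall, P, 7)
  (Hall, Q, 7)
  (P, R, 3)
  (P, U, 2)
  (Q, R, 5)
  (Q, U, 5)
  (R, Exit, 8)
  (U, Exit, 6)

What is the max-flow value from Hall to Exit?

12

Augment Hall→P→R→Exit: bottleneck 3, flow now 3.
Augment Hall→P→U→Exit: bottleneck 2, flow now 5.
Augment Hall→Q→R→Exit: bottleneck 5, flow now 10.
Augment Hall→Q→U→Exit: bottleneck 2, flow now 12.
No augmenting path remains; maximum flow = 12.
In the residual graph, reachable from Hall: {Hall, P}.
Min-cut edges: Hall→Q (7), P→R (3), P→U (2); capacity 7 + 3 + 2 = 12.
This cut is saturated, so no flow can exceed 12.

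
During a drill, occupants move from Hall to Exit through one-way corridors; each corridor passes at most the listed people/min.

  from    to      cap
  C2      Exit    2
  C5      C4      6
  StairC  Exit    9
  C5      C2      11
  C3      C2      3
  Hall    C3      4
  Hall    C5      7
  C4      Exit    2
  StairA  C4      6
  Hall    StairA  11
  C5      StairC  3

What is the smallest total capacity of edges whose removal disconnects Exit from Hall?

Augment Hall→C5→StairC→Exit: bottleneck 3, flow now 3.
Augment Hall→C5→C4→Exit: bottleneck 2, flow now 5.
Augment Hall→C5→C2→Exit: bottleneck 2, flow now 7.
No augmenting path remains; maximum flow = 7.
By max-flow min-cut, the minimum cut capacity equals the max flow.
In the residual graph, reachable from Hall: {Hall, C5, C3, StairA, C4, C2}.
Min-cut edges: C5→StairC (3), C4→Exit (2), C2→Exit (2); capacity 3 + 2 + 2 = 7.

7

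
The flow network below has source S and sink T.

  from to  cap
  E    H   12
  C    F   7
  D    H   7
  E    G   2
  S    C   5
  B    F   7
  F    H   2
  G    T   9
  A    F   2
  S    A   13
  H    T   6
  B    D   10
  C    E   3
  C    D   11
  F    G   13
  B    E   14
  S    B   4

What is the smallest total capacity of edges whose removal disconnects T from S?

11

Augment S→A→F→G→T: bottleneck 2, flow now 2.
Augment S→B→D→H→T: bottleneck 4, flow now 6.
Augment S→C→D→H→T: bottleneck 2, flow now 8.
Augment S→C→E→G→T: bottleneck 2, flow now 10.
Augment S→C→F→G→T: bottleneck 1, flow now 11.
No augmenting path remains; maximum flow = 11.
By max-flow min-cut, the minimum cut capacity equals the max flow.
In the residual graph, reachable from S: {S, A}.
Min-cut edges: S→B (4), S→C (5), A→F (2); capacity 4 + 5 + 2 = 11.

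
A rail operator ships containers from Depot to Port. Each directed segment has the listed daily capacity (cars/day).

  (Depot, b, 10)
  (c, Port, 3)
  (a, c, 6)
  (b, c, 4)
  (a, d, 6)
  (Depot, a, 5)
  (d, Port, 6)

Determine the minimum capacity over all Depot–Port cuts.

Augment Depot→a→c→Port: bottleneck 3, flow now 3.
Augment Depot→a→d→Port: bottleneck 2, flow now 5.
Augment Depot→b→c→a→d→Port: bottleneck 3, flow now 8. (uses reverse residual edge)
No augmenting path remains; maximum flow = 8.
By max-flow min-cut, the minimum cut capacity equals the max flow.
In the residual graph, reachable from Depot: {Depot, b, c}.
Min-cut edges: Depot→a (5), c→Port (3); capacity 5 + 3 = 8.

8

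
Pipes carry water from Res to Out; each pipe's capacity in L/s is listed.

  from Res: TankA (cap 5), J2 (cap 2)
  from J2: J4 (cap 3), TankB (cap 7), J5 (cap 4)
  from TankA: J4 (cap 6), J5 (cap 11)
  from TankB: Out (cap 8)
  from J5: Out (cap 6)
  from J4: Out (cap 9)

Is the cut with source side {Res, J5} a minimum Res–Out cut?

No — its capacity is 13, but the minimum cut has capacity 7.

Given cut capacity: 2 + 5 + 6 = 13.
Augment Res→J2→TankB→Out: bottleneck 2, flow now 2.
Augment Res→TankA→J5→Out: bottleneck 5, flow now 7.
No augmenting path remains; maximum flow = 7.
In the residual graph, reachable from Res: {Res}.
Min-cut edges: Res→J2 (2), Res→TankA (5); capacity 2 + 5 = 7.
Cut capacity 13 exceeds the max flow 7, so it is not minimum.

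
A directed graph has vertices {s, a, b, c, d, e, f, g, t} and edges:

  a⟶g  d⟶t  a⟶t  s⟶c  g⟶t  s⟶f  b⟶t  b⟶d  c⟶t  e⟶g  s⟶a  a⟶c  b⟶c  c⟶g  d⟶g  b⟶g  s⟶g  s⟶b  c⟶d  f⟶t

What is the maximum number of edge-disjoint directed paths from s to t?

Assign every edge capacity 1; by Menger, the answer equals the max flow.
Path s→a→t (+1); total 1.
Path s→b→t (+1); total 2.
Path s→c→t (+1); total 3.
Path s→f→t (+1); total 4.
Path s→g→t (+1); total 5.
No residual s→t path; max flow = 5.
Certifying cut of size 5: {s→a, s→b, s→c, s→f, s→g}.

5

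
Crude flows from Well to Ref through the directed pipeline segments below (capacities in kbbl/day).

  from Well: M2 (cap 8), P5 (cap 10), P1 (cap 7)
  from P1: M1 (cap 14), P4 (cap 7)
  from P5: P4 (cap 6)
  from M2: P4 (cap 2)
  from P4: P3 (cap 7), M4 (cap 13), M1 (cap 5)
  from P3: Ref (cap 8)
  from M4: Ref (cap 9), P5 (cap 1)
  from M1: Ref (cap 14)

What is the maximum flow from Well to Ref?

15

Augment Well→P1→M1→Ref: bottleneck 7, flow now 7.
Augment Well→P5→P4→P3→Ref: bottleneck 6, flow now 13.
Augment Well→M2→P4→P3→Ref: bottleneck 1, flow now 14.
Augment Well→M2→P4→M4→Ref: bottleneck 1, flow now 15.
No augmenting path remains; maximum flow = 15.
In the residual graph, reachable from Well: {Well, P5, M2}.
Min-cut edges: Well→P1 (7), P5→P4 (6), M2→P4 (2); capacity 7 + 6 + 2 = 15.
This cut is saturated, so no flow can exceed 15.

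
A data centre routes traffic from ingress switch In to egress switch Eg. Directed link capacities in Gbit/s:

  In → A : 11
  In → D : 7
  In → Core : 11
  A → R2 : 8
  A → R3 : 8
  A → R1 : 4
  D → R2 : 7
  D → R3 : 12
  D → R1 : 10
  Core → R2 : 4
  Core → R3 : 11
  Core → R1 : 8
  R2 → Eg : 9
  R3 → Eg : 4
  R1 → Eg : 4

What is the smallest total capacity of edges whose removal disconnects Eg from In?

17

Augment In→A→R2→Eg: bottleneck 8, flow now 8.
Augment In→A→R3→Eg: bottleneck 3, flow now 11.
Augment In→D→R2→Eg: bottleneck 1, flow now 12.
Augment In→D→R3→Eg: bottleneck 1, flow now 13.
Augment In→D→R1→Eg: bottleneck 4, flow now 17.
No augmenting path remains; maximum flow = 17.
By max-flow min-cut, the minimum cut capacity equals the max flow.
In the residual graph, reachable from In: {In, A, D, Core, R2, R3, R1}.
Min-cut edges: R2→Eg (9), R3→Eg (4), R1→Eg (4); capacity 9 + 4 + 4 = 17.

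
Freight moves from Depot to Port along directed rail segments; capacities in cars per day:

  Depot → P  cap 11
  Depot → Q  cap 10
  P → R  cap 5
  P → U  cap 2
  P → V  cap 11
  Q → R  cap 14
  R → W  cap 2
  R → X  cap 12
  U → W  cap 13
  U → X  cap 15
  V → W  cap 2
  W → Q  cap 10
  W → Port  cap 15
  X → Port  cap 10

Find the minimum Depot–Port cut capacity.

Augment Depot→P→R→W→Port: bottleneck 2, flow now 2.
Augment Depot→P→R→X→Port: bottleneck 3, flow now 5.
Augment Depot→P→U→W→Port: bottleneck 2, flow now 7.
Augment Depot→P→V→W→Port: bottleneck 2, flow now 9.
Augment Depot→Q→R→X→Port: bottleneck 7, flow now 16.
No augmenting path remains; maximum flow = 16.
By max-flow min-cut, the minimum cut capacity equals the max flow.
In the residual graph, reachable from Depot: {Depot, P, Q, R, V, X}.
Min-cut edges: P→U (2), R→W (2), V→W (2), X→Port (10); capacity 2 + 2 + 2 + 10 = 16.

16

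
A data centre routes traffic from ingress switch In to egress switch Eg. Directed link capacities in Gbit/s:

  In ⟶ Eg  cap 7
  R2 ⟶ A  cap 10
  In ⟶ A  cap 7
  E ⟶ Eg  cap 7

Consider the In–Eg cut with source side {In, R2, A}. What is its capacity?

7

Edges leaving {In, R2, A}: In→Eg (7).
Cut capacity = 7 = 7.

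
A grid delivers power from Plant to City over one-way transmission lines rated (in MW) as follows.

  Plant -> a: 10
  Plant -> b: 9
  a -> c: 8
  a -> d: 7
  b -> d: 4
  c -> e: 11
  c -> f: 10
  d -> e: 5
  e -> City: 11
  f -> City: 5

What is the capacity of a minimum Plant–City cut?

Augment Plant→a→c→e→City: bottleneck 8, flow now 8.
Augment Plant→a→d→e→City: bottleneck 2, flow now 10.
Augment Plant→b→d→e→City: bottleneck 1, flow now 11.
Augment Plant→b→d→e→c→f→City: bottleneck 2, flow now 13. (uses reverse residual edge)
No augmenting path remains; maximum flow = 13.
By max-flow min-cut, the minimum cut capacity equals the max flow.
In the residual graph, reachable from Plant: {Plant, a, b, d}.
Min-cut edges: a→c (8), d→e (5); capacity 8 + 5 = 13.

13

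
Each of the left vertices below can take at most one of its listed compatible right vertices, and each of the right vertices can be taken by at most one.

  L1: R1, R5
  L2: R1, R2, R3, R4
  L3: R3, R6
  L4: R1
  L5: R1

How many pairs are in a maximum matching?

Unit-capacity flow: source→left, listed edges, right→sink; max matching = max flow.
Augmenting path L1→R1 (+1); matched 1.
Augmenting path L2→R2 (+1); matched 2.
Augmenting path L3→R3 (+1); matched 3.
Augmenting path L4→R1→L1→R5 (+1); matched 4.
No augmenting path remains; maximum matching = 4.
König certificate: {L1, L2, L3, R1} is a vertex cover of size 4 (every listed pair touches it), so no matching can be larger.

4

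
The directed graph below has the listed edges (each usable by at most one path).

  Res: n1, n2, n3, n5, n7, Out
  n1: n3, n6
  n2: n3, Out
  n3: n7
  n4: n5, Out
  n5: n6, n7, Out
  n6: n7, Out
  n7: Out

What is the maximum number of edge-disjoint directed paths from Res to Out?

Assign every edge capacity 1; by Menger, the answer equals the max flow.
Path Res→Out (+1); total 1.
Path Res→n2→Out (+1); total 2.
Path Res→n5→Out (+1); total 3.
Path Res→n7→Out (+1); total 4.
Path Res→n1→n6→Out (+1); total 5.
No residual Res→Out path; max flow = 5.
Certifying cut of size 5: {Res→Out, Res→n1, Res→n2, Res→n5, n7→Out}.

5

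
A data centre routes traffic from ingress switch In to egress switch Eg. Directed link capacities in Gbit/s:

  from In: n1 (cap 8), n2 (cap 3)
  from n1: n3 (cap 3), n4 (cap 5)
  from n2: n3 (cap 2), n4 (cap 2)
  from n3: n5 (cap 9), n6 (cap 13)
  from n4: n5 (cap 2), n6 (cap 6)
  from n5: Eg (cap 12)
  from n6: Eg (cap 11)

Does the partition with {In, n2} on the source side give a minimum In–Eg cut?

No — its capacity is 12, but the minimum cut has capacity 11.

Given cut capacity: 8 + 2 + 2 = 12.
Augment In→n1→n3→n5→Eg: bottleneck 3, flow now 3.
Augment In→n1→n4→n5→Eg: bottleneck 2, flow now 5.
Augment In→n1→n4→n6→Eg: bottleneck 3, flow now 8.
Augment In→n2→n3→n5→Eg: bottleneck 2, flow now 10.
Augment In→n2→n4→n6→Eg: bottleneck 1, flow now 11.
No augmenting path remains; maximum flow = 11.
In the residual graph, reachable from In: {In}.
Min-cut edges: In→n1 (8), In→n2 (3); capacity 8 + 3 = 11.
Cut capacity 12 exceeds the max flow 11, so it is not minimum.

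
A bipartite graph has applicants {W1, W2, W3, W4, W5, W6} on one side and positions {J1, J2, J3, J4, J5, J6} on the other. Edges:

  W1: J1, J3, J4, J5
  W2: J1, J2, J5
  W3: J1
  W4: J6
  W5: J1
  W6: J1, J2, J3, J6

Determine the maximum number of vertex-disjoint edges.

Unit-capacity flow: source→left, listed edges, right→sink; max matching = max flow.
Augmenting path W1→J1 (+1); matched 1.
Augmenting path W2→J2 (+1); matched 2.
Augmenting path W4→J6 (+1); matched 3.
Augmenting path W6→J3 (+1); matched 4.
Augmenting path W3→J1→W1→J4 (+1); matched 5.
No augmenting path remains; maximum matching = 5.
König certificate: {W1, W2, W4, W6, J1} is a vertex cover of size 5 (every listed pair touches it), so no matching can be larger.

5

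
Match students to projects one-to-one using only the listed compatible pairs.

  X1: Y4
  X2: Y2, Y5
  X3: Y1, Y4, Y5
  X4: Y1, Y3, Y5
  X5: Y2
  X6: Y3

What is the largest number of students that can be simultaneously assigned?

5

Unit-capacity flow: source→left, listed edges, right→sink; max matching = max flow.
Augmenting path X1→Y4 (+1); matched 1.
Augmenting path X2→Y2 (+1); matched 2.
Augmenting path X3→Y1 (+1); matched 3.
Augmenting path X4→Y3 (+1); matched 4.
Augmenting path X5→Y2→X2→Y5 (+1); matched 5.
No augmenting path remains; maximum matching = 5.
König certificate: {Y1, Y2, Y3, Y4, Y5} is a vertex cover of size 5 (every listed pair touches it), so no matching can be larger.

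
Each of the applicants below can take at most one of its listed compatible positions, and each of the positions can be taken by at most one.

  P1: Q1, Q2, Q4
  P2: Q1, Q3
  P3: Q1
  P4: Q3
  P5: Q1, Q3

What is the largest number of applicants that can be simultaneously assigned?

Unit-capacity flow: source→left, listed edges, right→sink; max matching = max flow.
Augmenting path P1→Q1 (+1); matched 1.
Augmenting path P2→Q3 (+1); matched 2.
Augmenting path P3→Q1→P1→Q2 (+1); matched 3.
No augmenting path remains; maximum matching = 3.
König certificate: {P1, Q1, Q3} is a vertex cover of size 3 (every listed pair touches it), so no matching can be larger.

3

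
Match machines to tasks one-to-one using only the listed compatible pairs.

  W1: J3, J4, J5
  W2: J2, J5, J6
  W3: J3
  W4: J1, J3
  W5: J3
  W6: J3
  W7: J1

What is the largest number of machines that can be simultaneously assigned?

Unit-capacity flow: source→left, listed edges, right→sink; max matching = max flow.
Augmenting path W1→J3 (+1); matched 1.
Augmenting path W2→J2 (+1); matched 2.
Augmenting path W4→J1 (+1); matched 3.
Augmenting path W3→J3→W1→J4 (+1); matched 4.
No augmenting path remains; maximum matching = 4.
König certificate: {W1, W2, J1, J3} is a vertex cover of size 4 (every listed pair touches it), so no matching can be larger.

4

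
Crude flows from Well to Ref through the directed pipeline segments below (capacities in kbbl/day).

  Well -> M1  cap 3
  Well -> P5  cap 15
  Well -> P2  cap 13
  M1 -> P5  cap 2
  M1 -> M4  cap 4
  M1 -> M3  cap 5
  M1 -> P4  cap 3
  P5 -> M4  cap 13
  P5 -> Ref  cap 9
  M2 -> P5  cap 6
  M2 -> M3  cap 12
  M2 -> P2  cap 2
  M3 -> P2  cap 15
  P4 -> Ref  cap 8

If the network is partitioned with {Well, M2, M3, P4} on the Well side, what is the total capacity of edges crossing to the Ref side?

Edges leaving {Well, M2, M3, P4}: Well→M1 (3), Well→P5 (15), Well→P2 (13), M2→P5 (6), M2→P2 (2), M3→P2 (15), P4→Ref (8).
Cut capacity = 3 + 15 + 13 + 6 + 2 + 15 + 8 = 62.

62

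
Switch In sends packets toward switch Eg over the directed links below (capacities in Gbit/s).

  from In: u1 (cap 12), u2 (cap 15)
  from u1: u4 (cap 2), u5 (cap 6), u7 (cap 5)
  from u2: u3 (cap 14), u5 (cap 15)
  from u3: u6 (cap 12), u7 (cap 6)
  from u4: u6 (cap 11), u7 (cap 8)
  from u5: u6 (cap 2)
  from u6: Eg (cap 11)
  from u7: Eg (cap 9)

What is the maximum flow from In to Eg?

Augment In→u1→u7→Eg: bottleneck 5, flow now 5.
Augment In→u1→u4→u6→Eg: bottleneck 2, flow now 7.
Augment In→u1→u5→u6→Eg: bottleneck 2, flow now 9.
Augment In→u2→u3→u6→Eg: bottleneck 7, flow now 16.
Augment In→u2→u3→u7→Eg: bottleneck 4, flow now 20.
No augmenting path remains; maximum flow = 20.
In the residual graph, reachable from In: {In, u1, u2, u3, u4, u5, u6, u7}.
Min-cut edges: u6→Eg (11), u7→Eg (9); capacity 11 + 9 = 20.
This cut is saturated, so no flow can exceed 20.

20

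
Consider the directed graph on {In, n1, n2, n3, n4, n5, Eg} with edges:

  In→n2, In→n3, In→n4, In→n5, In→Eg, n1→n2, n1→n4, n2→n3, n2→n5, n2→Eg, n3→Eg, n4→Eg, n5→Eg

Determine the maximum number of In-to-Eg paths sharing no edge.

5

Assign every edge capacity 1; by Menger, the answer equals the max flow.
Path In→Eg (+1); total 1.
Path In→n2→Eg (+1); total 2.
Path In→n3→Eg (+1); total 3.
Path In→n4→Eg (+1); total 4.
Path In→n5→Eg (+1); total 5.
No residual In→Eg path; max flow = 5.
Certifying cut of size 5: {In→Eg, In→n2, In→n3, In→n4, In→n5}.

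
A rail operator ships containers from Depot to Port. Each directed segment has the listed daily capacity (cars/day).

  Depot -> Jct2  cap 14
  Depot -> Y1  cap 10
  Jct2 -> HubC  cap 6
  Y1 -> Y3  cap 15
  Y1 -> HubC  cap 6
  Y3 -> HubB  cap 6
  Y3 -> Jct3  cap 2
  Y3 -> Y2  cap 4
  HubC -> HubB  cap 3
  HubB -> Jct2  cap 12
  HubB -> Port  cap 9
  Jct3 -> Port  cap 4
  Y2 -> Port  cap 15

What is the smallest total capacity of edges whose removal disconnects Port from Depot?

13

Augment Depot→Jct2→HubC→HubB→Port: bottleneck 3, flow now 3.
Augment Depot→Y1→Y3→HubB→Port: bottleneck 6, flow now 9.
Augment Depot→Y1→Y3→Jct3→Port: bottleneck 2, flow now 11.
Augment Depot→Y1→Y3→Y2→Port: bottleneck 2, flow now 13.
No augmenting path remains; maximum flow = 13.
By max-flow min-cut, the minimum cut capacity equals the max flow.
In the residual graph, reachable from Depot: {Depot, Jct2, HubC}.
Min-cut edges: Depot→Y1 (10), HubC→HubB (3); capacity 10 + 3 = 13.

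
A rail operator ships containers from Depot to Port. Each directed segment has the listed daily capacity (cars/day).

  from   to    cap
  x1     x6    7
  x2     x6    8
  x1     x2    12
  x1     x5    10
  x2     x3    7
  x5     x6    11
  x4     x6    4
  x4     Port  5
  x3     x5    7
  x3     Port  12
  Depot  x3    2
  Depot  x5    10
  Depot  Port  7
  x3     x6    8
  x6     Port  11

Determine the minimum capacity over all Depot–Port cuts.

19

Augment Depot→Port: bottleneck 7, flow now 7.
Augment Depot→x3→Port: bottleneck 2, flow now 9.
Augment Depot→x5→x6→Port: bottleneck 10, flow now 19.
No augmenting path remains; maximum flow = 19.
By max-flow min-cut, the minimum cut capacity equals the max flow.
In the residual graph, reachable from Depot: {Depot}.
Min-cut edges: Depot→x3 (2), Depot→x5 (10), Depot→Port (7); capacity 2 + 10 + 7 = 19.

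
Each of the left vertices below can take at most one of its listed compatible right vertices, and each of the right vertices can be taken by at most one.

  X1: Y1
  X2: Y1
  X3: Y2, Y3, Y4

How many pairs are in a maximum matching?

2

Unit-capacity flow: source→left, listed edges, right→sink; max matching = max flow.
Augmenting path X1→Y1 (+1); matched 1.
Augmenting path X3→Y2 (+1); matched 2.
No augmenting path remains; maximum matching = 2.
König certificate: {X3, Y1} is a vertex cover of size 2 (every listed pair touches it), so no matching can be larger.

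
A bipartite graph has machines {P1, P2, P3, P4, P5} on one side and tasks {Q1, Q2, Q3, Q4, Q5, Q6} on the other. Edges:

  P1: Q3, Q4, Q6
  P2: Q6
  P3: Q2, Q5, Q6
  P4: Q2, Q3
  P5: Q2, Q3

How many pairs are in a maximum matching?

5

Unit-capacity flow: source→left, listed edges, right→sink; max matching = max flow.
Augmenting path P1→Q3 (+1); matched 1.
Augmenting path P2→Q6 (+1); matched 2.
Augmenting path P3→Q2 (+1); matched 3.
Augmenting path P4→Q2→P3→Q5 (+1); matched 4.
Augmenting path P5→Q3→P1→Q4 (+1); matched 5.
No augmenting path remains; maximum matching = 5.
König certificate: {P1, P2, P3, P4, P5} is a vertex cover of size 5 (every listed pair touches it), so no matching can be larger.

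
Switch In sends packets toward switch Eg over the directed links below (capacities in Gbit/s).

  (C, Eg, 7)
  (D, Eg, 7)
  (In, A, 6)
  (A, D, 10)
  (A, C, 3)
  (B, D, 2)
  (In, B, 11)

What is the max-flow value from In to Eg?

8

Augment In→A→C→Eg: bottleneck 3, flow now 3.
Augment In→A→D→Eg: bottleneck 3, flow now 6.
Augment In→B→D→Eg: bottleneck 2, flow now 8.
No augmenting path remains; maximum flow = 8.
In the residual graph, reachable from In: {In, B}.
Min-cut edges: In→A (6), B→D (2); capacity 6 + 2 = 8.
This cut is saturated, so no flow can exceed 8.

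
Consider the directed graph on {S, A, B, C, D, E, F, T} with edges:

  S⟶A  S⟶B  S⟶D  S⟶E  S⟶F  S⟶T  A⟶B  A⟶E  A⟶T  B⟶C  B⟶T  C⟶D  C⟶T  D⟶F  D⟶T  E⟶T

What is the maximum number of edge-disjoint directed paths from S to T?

Assign every edge capacity 1; by Menger, the answer equals the max flow.
Path S→T (+1); total 1.
Path S→A→T (+1); total 2.
Path S→B→T (+1); total 3.
Path S→D→T (+1); total 4.
Path S→E→T (+1); total 5.
No residual S→T path; max flow = 5.
Certifying cut of size 5: {S→A, S→B, S→D, S→E, S→T}.

5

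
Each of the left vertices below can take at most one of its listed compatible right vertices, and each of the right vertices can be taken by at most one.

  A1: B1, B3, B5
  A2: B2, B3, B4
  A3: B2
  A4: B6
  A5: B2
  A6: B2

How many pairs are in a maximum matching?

Unit-capacity flow: source→left, listed edges, right→sink; max matching = max flow.
Augmenting path A1→B1 (+1); matched 1.
Augmenting path A2→B2 (+1); matched 2.
Augmenting path A4→B6 (+1); matched 3.
Augmenting path A3→B2→A2→B3 (+1); matched 4.
No augmenting path remains; maximum matching = 4.
König certificate: {A1, A2, A4, B2} is a vertex cover of size 4 (every listed pair touches it), so no matching can be larger.

4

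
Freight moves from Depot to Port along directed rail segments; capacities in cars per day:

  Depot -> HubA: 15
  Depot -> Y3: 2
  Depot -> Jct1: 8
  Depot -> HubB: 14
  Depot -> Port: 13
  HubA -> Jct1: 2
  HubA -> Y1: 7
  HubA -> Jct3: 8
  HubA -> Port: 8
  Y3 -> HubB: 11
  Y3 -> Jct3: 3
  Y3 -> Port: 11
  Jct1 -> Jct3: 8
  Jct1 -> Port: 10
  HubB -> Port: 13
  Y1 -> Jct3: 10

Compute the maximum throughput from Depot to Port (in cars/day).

46

Augment Depot→Port: bottleneck 13, flow now 13.
Augment Depot→HubA→Port: bottleneck 8, flow now 21.
Augment Depot→Y3→Port: bottleneck 2, flow now 23.
Augment Depot→Jct1→Port: bottleneck 8, flow now 31.
Augment Depot→HubB→Port: bottleneck 13, flow now 44.
Augment Depot→HubA→Jct1→Port: bottleneck 2, flow now 46.
No augmenting path remains; maximum flow = 46.
In the residual graph, reachable from Depot: {Depot, HubA, HubB, Y1, Jct3}.
Min-cut edges: Depot→Y3 (2), Depot→Jct1 (8), Depot→Port (13), HubA→Jct1 (2), HubA→Port (8), HubB→Port (13); capacity 2 + 8 + 13 + 2 + 8 + 13 = 46.
This cut is saturated, so no flow can exceed 46.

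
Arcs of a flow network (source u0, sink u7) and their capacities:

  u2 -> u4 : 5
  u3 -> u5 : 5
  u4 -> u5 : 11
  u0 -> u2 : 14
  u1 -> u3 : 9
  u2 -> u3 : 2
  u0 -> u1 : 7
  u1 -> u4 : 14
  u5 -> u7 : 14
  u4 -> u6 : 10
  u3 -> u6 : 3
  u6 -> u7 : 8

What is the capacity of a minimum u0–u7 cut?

14

Augment u0→u1→u3→u5→u7: bottleneck 5, flow now 5.
Augment u0→u1→u3→u6→u7: bottleneck 2, flow now 7.
Augment u0→u2→u3→u6→u7: bottleneck 1, flow now 8.
Augment u0→u2→u4→u5→u7: bottleneck 5, flow now 13.
Augment u0→u2→u3→u1→u4→u5→u7: bottleneck 1, flow now 14. (uses reverse residual edge)
No augmenting path remains; maximum flow = 14.
By max-flow min-cut, the minimum cut capacity equals the max flow.
In the residual graph, reachable from u0: {u0, u2}.
Min-cut edges: u0→u1 (7), u2→u3 (2), u2→u4 (5); capacity 7 + 2 + 5 = 14.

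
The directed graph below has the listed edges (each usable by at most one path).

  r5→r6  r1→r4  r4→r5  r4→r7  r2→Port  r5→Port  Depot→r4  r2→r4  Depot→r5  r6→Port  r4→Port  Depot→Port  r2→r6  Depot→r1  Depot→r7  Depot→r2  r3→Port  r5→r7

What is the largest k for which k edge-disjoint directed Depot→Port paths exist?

Assign every edge capacity 1; by Menger, the answer equals the max flow.
Path Depot→Port (+1); total 1.
Path Depot→r2→Port (+1); total 2.
Path Depot→r4→Port (+1); total 3.
Path Depot→r5→Port (+1); total 4.
Path Depot→r1→r4→r5→r6→Port (+1); total 5.
No residual Depot→Port path; max flow = 5.
Certifying cut of size 5: {Depot→Port, Depot→r1, Depot→r2, Depot→r4, Depot→r5}.

5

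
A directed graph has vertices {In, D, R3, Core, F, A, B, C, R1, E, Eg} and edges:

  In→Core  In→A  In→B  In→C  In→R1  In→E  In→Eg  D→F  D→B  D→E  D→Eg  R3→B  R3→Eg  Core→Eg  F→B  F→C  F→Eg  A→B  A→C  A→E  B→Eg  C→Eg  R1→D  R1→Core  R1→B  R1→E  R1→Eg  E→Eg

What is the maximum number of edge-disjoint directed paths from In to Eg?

Assign every edge capacity 1; by Menger, the answer equals the max flow.
Path In→Eg (+1); total 1.
Path In→Core→Eg (+1); total 2.
Path In→B→Eg (+1); total 3.
Path In→C→Eg (+1); total 4.
Path In→R1→Eg (+1); total 5.
Path In→E→Eg (+1); total 6.
No residual In→Eg path; max flow = 6.
Certifying cut of size 6: {B→Eg, C→Eg, E→Eg, In→Core, In→Eg, In→R1}.

6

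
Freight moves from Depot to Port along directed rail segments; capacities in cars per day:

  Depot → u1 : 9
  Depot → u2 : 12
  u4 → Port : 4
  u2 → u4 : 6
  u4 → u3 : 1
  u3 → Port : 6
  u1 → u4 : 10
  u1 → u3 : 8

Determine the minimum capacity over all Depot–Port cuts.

10

Augment Depot→u1→u3→Port: bottleneck 6, flow now 6.
Augment Depot→u1→u4→Port: bottleneck 3, flow now 9.
Augment Depot→u2→u4→Port: bottleneck 1, flow now 10.
No augmenting path remains; maximum flow = 10.
By max-flow min-cut, the minimum cut capacity equals the max flow.
In the residual graph, reachable from Depot: {Depot, u1, u2, u3, u4}.
Min-cut edges: u3→Port (6), u4→Port (4); capacity 6 + 4 = 10.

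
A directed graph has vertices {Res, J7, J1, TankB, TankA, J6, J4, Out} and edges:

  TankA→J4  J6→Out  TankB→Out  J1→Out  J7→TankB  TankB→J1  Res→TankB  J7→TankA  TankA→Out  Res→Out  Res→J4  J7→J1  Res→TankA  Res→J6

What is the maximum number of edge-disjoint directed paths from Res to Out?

4

Assign every edge capacity 1; by Menger, the answer equals the max flow.
Path Res→Out (+1); total 1.
Path Res→TankB→Out (+1); total 2.
Path Res→TankA→Out (+1); total 3.
Path Res→J6→Out (+1); total 4.
No residual Res→Out path; max flow = 4.
Certifying cut of size 4: {Res→J6, Res→Out, Res→TankA, Res→TankB}.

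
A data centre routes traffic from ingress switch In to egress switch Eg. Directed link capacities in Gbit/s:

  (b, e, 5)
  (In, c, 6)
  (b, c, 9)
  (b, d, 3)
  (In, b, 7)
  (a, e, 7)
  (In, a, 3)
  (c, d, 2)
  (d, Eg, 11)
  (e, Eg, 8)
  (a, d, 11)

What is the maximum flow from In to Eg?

Augment In→a→d→Eg: bottleneck 3, flow now 3.
Augment In→b→d→Eg: bottleneck 3, flow now 6.
Augment In→b→e→Eg: bottleneck 4, flow now 10.
Augment In→c→d→Eg: bottleneck 2, flow now 12.
No augmenting path remains; maximum flow = 12.
In the residual graph, reachable from In: {In, c}.
Min-cut edges: In→a (3), In→b (7), c→d (2); capacity 3 + 7 + 2 = 12.
This cut is saturated, so no flow can exceed 12.

12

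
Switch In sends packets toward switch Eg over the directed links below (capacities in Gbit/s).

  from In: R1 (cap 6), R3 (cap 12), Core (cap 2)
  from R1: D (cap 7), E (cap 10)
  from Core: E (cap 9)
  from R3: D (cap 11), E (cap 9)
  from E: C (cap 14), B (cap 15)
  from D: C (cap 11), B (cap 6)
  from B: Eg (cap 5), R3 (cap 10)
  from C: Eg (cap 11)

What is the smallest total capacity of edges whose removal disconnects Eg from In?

Augment In→R1→E→B→Eg: bottleneck 5, flow now 5.
Augment In→R1→E→C→Eg: bottleneck 1, flow now 6.
Augment In→Core→E→C→Eg: bottleneck 2, flow now 8.
Augment In→R3→E→C→Eg: bottleneck 8, flow now 16.
No augmenting path remains; maximum flow = 16.
By max-flow min-cut, the minimum cut capacity equals the max flow.
In the residual graph, reachable from In: {In, R1, Core, R3, E, D, B, C}.
Min-cut edges: B→Eg (5), C→Eg (11); capacity 5 + 11 = 16.

16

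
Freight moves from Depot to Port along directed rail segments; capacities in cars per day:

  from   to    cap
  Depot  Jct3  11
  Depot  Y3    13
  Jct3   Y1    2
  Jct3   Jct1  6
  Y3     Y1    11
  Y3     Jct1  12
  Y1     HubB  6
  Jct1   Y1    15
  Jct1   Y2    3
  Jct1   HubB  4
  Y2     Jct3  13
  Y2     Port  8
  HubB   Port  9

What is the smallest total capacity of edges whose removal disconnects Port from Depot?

12

Augment Depot→Jct3→Y1→HubB→Port: bottleneck 2, flow now 2.
Augment Depot→Jct3→Jct1→Y2→Port: bottleneck 3, flow now 5.
Augment Depot→Jct3→Jct1→HubB→Port: bottleneck 3, flow now 8.
Augment Depot→Y3→Y1→HubB→Port: bottleneck 4, flow now 12.
No augmenting path remains; maximum flow = 12.
By max-flow min-cut, the minimum cut capacity equals the max flow.
In the residual graph, reachable from Depot: {Depot, Jct3, Y3, Y1, Jct1, HubB}.
Min-cut edges: Jct1→Y2 (3), HubB→Port (9); capacity 3 + 9 = 12.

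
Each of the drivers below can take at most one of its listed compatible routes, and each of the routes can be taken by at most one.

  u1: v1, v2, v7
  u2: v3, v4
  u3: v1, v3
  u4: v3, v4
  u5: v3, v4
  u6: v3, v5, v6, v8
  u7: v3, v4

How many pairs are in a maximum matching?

Unit-capacity flow: source→left, listed edges, right→sink; max matching = max flow.
Augmenting path u1→v1 (+1); matched 1.
Augmenting path u2→v3 (+1); matched 2.
Augmenting path u4→v4 (+1); matched 3.
Augmenting path u6→v5 (+1); matched 4.
Augmenting path u3→v1→u1→v2 (+1); matched 5.
No augmenting path remains; maximum matching = 5.
König certificate: {u1, u3, u6, v3, v4} is a vertex cover of size 5 (every listed pair touches it), so no matching can be larger.

5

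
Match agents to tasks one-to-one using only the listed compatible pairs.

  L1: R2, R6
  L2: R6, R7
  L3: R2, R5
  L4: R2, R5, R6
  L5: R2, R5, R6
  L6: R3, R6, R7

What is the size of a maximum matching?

5

Unit-capacity flow: source→left, listed edges, right→sink; max matching = max flow.
Augmenting path L1→R2 (+1); matched 1.
Augmenting path L2→R6 (+1); matched 2.
Augmenting path L3→R5 (+1); matched 3.
Augmenting path L6→R3 (+1); matched 4.
Augmenting path L4→R6→L2→R7 (+1); matched 5.
No augmenting path remains; maximum matching = 5.
König certificate: {L2, L6, R2, R5, R6} is a vertex cover of size 5 (every listed pair touches it), so no matching can be larger.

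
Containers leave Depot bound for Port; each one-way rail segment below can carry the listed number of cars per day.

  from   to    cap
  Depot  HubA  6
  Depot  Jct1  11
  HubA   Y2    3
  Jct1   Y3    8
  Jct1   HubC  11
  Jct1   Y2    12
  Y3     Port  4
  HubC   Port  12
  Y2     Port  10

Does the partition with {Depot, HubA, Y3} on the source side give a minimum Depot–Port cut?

Given cut capacity: 11 + 3 + 4 = 18.
Augment Depot→HubA→Y2→Port: bottleneck 3, flow now 3.
Augment Depot→Jct1→Y3→Port: bottleneck 4, flow now 7.
Augment Depot→Jct1→HubC→Port: bottleneck 7, flow now 14.
No augmenting path remains; maximum flow = 14.
In the residual graph, reachable from Depot: {Depot, HubA}.
Min-cut edges: Depot→Jct1 (11), HubA→Y2 (3); capacity 11 + 3 = 14.
Cut capacity 18 exceeds the max flow 14, so it is not minimum.

No — its capacity is 18, but the minimum cut has capacity 14.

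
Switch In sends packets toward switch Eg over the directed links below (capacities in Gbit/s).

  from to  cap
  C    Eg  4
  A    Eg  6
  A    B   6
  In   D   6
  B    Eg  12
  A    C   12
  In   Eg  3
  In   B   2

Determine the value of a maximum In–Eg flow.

5

Augment In→Eg: bottleneck 3, flow now 3.
Augment In→B→Eg: bottleneck 2, flow now 5.
No augmenting path remains; maximum flow = 5.
In the residual graph, reachable from In: {In, D}.
Min-cut edges: In→B (2), In→Eg (3); capacity 2 + 3 = 5.
This cut is saturated, so no flow can exceed 5.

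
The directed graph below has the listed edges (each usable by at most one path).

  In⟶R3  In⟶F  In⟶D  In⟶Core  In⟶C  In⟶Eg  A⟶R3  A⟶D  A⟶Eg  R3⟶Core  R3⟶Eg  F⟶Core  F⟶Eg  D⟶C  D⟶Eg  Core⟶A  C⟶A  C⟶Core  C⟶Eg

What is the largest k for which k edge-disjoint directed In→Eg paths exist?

6

Assign every edge capacity 1; by Menger, the answer equals the max flow.
Path In→Eg (+1); total 1.
Path In→R3→Eg (+1); total 2.
Path In→F→Eg (+1); total 3.
Path In→D→Eg (+1); total 4.
Path In→C→Eg (+1); total 5.
Path In→Core→A→Eg (+1); total 6.
No residual In→Eg path; max flow = 6.
Certifying cut of size 6: {In→C, In→Core, In→D, In→Eg, In→F, In→R3}.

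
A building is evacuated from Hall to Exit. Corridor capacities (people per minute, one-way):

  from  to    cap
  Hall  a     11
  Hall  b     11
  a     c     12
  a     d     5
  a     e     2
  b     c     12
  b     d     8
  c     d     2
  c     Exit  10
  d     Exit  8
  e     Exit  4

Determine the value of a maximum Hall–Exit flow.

20

Augment Hall→a→c→Exit: bottleneck 10, flow now 10.
Augment Hall→a→d→Exit: bottleneck 1, flow now 11.
Augment Hall→b→d→Exit: bottleneck 7, flow now 18.
Augment Hall→b→c→a→e→Exit: bottleneck 2, flow now 20. (uses reverse residual edge)
No augmenting path remains; maximum flow = 20.
In the residual graph, reachable from Hall: {Hall, a, b, c, d}.
Min-cut edges: a→e (2), c→Exit (10), d→Exit (8); capacity 2 + 10 + 8 = 20.
This cut is saturated, so no flow can exceed 20.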